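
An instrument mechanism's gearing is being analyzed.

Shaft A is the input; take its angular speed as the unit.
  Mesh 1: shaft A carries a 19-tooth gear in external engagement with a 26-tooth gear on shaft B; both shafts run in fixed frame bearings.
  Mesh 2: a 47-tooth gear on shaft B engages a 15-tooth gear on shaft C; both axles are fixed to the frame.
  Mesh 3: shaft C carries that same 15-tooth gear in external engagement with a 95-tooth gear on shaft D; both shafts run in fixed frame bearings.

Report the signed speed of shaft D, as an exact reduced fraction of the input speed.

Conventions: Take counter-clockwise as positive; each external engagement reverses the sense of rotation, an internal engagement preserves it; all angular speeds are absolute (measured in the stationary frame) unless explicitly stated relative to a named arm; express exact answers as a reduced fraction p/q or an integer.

-47/130

3-mesh fixed-axis compound train (all bearings frame-fixed)
mesh 1 [19T→26T]: |ω|/ω_in = 1×19/26 = 19/26, sense flips to −
mesh 2 [47T→15T]: |ω|/ω_in = (19/26)×47/15 = 893/390, sense flips to +
mesh 3 [15T→95T]: |ω|/ω_in = (893/390)×15/95 = 47/130, sense flips to −
signed output speed (× input speed) = -47/130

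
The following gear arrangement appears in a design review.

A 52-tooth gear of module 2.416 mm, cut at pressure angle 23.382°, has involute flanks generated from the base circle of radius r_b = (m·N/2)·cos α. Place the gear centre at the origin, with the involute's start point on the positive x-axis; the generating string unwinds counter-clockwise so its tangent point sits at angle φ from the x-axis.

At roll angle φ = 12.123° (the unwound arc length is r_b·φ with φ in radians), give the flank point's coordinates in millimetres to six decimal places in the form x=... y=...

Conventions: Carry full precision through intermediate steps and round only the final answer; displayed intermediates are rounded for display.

single-mesh involute tooth geometry (52T wheel at module 2.416)
pitch radius r_p = m·N/2 = 2.416·52/2 = 62.816000
base radius r_b = r_p·cos α = 62.816000·cos 23.382° = 57.657509
roll angle φ = 12.123° = 0.21158627 rad
x = r_b·(cos φ + φ·sin φ) = 58.933727
y = r_b·(sin φ − φ·cos φ) = 0.181239

x=58.933727 y=0.181239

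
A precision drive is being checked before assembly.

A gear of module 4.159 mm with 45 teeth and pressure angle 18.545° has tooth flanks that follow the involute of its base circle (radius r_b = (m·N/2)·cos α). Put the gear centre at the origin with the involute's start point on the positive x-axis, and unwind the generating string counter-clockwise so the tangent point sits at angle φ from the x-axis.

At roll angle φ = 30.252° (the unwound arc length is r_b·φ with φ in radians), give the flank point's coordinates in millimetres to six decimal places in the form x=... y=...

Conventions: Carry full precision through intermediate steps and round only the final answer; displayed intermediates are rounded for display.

x=100.236276 y=4.232831

topology: single-mesh involute geometry — m = 4.159, N = 45
pitch radius r_p = m·N/2 = 4.159·45/2 = 93.577500
base radius r_b = r_p·cos α = 93.577500·cos 18.545° = 88.718409
roll angle φ = 30.252° = 0.52799701 rad
x = r_b·(cos φ + φ·sin φ) = 100.236276
y = r_b·(sin φ − φ·cos φ) = 4.232831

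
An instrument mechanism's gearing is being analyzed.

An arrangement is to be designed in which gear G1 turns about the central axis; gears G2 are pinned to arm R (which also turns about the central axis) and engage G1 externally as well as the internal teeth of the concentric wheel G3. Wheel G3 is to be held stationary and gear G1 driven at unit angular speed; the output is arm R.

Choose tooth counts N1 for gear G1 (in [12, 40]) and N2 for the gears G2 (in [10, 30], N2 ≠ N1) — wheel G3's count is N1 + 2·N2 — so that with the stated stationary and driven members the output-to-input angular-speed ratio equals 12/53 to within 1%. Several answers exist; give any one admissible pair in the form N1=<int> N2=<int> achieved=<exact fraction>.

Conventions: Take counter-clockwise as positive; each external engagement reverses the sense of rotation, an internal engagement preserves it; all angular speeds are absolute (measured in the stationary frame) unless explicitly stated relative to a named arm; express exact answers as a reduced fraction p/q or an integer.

planetary set to be sized for 12/53 (Willis relation)
Willis with ω_ring = 0: ω_arm/ω_sun = N1/(N1+N3); set equal to 12/53  ⇒  N3/N1 = 1/(12/53) − 1 = 41/12
N3 = N1 + 2·N2  ⇒  N2/N1 = (N3/N1 − 1)/2 = (41/12 − 1)/2 = 29/24
smallest multiple with N1 ≥ 12 and N2 ≥ 10: k = 1  ⇒  N1 = 1·24 = 24, N2 = 1·29 = 29 (N1 ≤ 40, N2 ≤ 30, N2 ≠ N1 ✓), N3 = 24 + 2·29 = 82
check: N1/(N1+N3) with N1 = 24, N3 = 82 gives 12/53; |achieved − target| = 0 ≤ 3/1325 ✓

N1=24 N2=29 achieved=12/53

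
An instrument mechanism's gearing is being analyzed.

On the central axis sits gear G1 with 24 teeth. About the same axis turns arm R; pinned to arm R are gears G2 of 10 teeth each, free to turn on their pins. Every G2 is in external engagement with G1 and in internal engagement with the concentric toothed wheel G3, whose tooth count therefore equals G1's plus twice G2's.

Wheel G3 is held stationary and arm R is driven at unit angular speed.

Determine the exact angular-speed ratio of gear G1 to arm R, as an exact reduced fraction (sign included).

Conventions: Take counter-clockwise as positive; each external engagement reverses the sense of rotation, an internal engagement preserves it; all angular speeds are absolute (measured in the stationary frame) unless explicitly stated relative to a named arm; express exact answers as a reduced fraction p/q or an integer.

17/6

recognized (axles ride arm R): planetary set, 24/10/44 teeth
ring teeth: 24 + 2·10 = 44
24(ω_sun−ω_arm) = −44(ω_ring−ω_arm),  ω_ring = 0, ω_arm = 1
ω_sun = 1 − (44/24)(0−1) = 17/6
ω_out/ω_in = 17/6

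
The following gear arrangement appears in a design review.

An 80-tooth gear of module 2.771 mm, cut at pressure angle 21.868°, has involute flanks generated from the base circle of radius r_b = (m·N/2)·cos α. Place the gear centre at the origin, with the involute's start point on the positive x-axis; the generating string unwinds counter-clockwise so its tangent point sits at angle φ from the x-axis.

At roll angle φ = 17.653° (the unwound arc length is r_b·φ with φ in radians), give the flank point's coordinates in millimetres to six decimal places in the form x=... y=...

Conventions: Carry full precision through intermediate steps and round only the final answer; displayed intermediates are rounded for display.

x=107.631516 y=0.993353

class = single-mesh tooth geometry [base-circle involute, m = 2.771, 80T]
pitch radius r_p = m·N/2 = 2.771·80/2 = 110.840000
base radius r_b = r_p·cos α = 110.840000·cos 21.868° = 102.864444
roll angle φ = 17.653° = 0.30810297 rad
x = r_b·(cos φ + φ·sin φ) = 107.631516
y = r_b·(sin φ − φ·cos φ) = 0.993353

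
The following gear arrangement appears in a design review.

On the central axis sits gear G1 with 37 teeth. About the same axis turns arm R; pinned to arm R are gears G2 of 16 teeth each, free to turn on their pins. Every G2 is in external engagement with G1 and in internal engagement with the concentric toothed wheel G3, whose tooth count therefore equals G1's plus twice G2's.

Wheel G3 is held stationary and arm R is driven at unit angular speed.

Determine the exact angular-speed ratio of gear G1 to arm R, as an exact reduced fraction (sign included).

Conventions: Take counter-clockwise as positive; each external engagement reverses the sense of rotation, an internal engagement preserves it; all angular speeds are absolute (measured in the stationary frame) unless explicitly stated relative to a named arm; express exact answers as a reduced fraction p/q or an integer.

106/37

planetary set (37T centre, 16T on arm, 69T internal) — Willis relation
ring teeth: 37 + 2·16 = 69
37(ω_sun−ω_arm) = −69(ω_ring−ω_arm),  ω_ring = 0, ω_arm = 1
ω_sun = 1 − (69/37)(0−1) = 106/37
ω_out/ω_in = 106/37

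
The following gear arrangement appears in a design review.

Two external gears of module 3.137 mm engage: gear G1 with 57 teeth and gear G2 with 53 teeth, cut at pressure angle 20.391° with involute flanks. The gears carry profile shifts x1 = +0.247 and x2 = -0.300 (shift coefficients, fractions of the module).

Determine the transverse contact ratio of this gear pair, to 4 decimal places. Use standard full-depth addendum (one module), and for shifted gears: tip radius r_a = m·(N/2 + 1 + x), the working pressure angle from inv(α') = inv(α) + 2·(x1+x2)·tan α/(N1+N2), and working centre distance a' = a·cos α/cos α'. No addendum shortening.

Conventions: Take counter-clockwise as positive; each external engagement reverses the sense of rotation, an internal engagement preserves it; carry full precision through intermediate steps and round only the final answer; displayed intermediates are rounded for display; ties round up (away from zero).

recognized (one external pair, fixed centres): single-mesh tooth geometry, m = 3.137, N1 = 57, N2 = 53
base radii: r_b1 = 83.802122, r_b2 = 77.921271
tip radii: r_a1 = 93.316339, r_a2 = 85.326400
inv(α') = inv(20.391°) + 2·(+0.247-0.300)·tan α/(57+53) = 0.01546958  ⇒  α' = 20.24127°
a' = a·cos α / cos α' = 172.5350·cos 20.391°/cos 20.24127° = 172.368153
action lengths: √(r_a1²−r_b1²) = 41.050499, √(r_a2²−r_b2²) = 34.768808
base pitch p_b = π·m·cos α = 9.237619
CR = (41.050499 + 34.768808 − 172.368153·sin 20.24127°)/9.237619 = 1.752008
contact ratio ≈ 1.7520

1.7520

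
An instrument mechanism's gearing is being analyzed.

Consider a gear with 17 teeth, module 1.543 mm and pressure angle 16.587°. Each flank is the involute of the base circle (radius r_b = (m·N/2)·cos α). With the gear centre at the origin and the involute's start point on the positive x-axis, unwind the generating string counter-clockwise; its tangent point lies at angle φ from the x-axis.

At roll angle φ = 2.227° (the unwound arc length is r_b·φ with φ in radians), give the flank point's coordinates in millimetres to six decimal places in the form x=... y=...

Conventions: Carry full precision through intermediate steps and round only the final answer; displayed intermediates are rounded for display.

x=12.579221 y=0.000246

single-mesh involute tooth geometry (17T wheel at module 1.543)
pitch radius r_p = m·N/2 = 1.543·17/2 = 13.115500
base radius r_b = r_p·cos α = 13.115500·cos 16.587° = 12.569730
roll angle φ = 2.227° = 0.03886848 rad
x = r_b·(cos φ + φ·sin φ) = 12.579221
y = r_b·(sin φ − φ·cos φ) = 0.000246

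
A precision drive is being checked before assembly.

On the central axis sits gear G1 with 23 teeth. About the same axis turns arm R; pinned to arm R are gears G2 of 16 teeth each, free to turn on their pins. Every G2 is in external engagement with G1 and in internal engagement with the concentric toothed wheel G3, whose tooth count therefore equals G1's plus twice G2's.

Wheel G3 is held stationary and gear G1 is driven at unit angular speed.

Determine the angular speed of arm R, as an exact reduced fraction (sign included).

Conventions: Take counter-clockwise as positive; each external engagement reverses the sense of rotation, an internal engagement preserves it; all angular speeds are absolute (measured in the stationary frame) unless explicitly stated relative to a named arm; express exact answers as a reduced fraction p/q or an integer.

class = planetary set [G3 = 23+2·16 = 55; Willis about the carrier]
ring teeth: 23 + 2·16 = 55
23(ω_sun−ω_arm) = −55(ω_ring−ω_arm),  ω_ring = 0, ω_sun = 1
23(1−ω_arm) = −55(0−ω_arm)  ⇒  78·ω_arm = 23  ⇒  ω_arm = 23/78
exact speed ratio = 23/78

23/78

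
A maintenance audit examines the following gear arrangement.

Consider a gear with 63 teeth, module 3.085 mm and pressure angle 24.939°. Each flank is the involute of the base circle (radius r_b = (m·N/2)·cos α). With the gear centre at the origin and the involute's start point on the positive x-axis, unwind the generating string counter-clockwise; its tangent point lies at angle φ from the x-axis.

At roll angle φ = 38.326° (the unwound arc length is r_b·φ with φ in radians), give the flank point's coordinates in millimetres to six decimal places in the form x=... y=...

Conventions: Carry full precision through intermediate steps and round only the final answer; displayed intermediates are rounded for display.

topology: single-mesh involute geometry — m = 3.085, N = 63
pitch radius r_p = m·N/2 = 3.085·63/2 = 97.177500
base radius r_b = r_p·cos α = 97.177500·cos 24.939° = 88.116399
roll angle φ = 38.326° = 0.66891489 rad
x = r_b·(cos φ + φ·sin φ) = 105.679111
y = r_b·(sin φ − φ·cos φ) = 8.404073

x=105.679111 y=8.404073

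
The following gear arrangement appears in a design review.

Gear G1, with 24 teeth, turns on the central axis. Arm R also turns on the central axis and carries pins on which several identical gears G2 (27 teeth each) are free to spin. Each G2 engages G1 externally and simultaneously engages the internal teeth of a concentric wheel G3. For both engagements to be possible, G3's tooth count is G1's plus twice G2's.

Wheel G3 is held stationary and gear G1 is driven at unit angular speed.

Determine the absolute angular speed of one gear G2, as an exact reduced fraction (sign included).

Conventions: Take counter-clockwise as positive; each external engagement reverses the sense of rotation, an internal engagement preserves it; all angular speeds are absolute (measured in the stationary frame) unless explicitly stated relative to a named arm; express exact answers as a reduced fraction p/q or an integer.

-4/9

recognized (axles ride arm R): planetary set, 24/27/78 teeth
ring teeth: 24 + 2·27 = 78
24(ω_sun−ω_arm) = −78(ω_ring−ω_arm),  ω_ring = 0, ω_sun = 1
24(1−ω_arm) = −78(0−ω_arm)  ⇒  102·ω_arm = 24  ⇒  ω_arm = 4/17
sun–planet mesh: 24·(1−4/17) = −27·(ω_p−ω_arm)  ⇒  ω_p−ω_arm = -104/153
ω_p = 4/17 − 104/153 = -4/9
exact speed ratio = -4/9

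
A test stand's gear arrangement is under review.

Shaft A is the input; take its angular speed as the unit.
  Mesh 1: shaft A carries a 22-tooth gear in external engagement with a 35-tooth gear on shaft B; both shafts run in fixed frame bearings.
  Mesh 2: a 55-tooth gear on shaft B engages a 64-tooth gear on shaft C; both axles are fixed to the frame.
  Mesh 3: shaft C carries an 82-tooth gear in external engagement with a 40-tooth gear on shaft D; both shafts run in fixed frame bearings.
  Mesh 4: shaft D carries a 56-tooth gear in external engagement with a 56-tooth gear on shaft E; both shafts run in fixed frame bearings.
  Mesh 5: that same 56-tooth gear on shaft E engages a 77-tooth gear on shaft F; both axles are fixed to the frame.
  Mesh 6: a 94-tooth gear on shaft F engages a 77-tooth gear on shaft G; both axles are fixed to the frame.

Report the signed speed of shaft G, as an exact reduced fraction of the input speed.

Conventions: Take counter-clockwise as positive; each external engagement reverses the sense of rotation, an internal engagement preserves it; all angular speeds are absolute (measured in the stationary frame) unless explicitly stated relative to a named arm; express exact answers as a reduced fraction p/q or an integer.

1927/1960

6-mesh fixed-axis compound train (all bearings frame-fixed)
mesh 1 [22T→35T]: |ω|/ω_in = 1×22/35 = 22/35, sense flips to −
mesh 2 [55T→64T]: |ω|/ω_in = (22/35)×55/64 = 121/224, sense flips to +
mesh 3 [82T→40T]: |ω|/ω_in = (121/224)×82/40 = 4961/4480, sense flips to −
mesh 4 [56T→56T]: |ω|/ω_in = (4961/4480)×56/56 = 4961/4480, sense flips to +
mesh 5 [56T→77T]: |ω|/ω_in = (4961/4480)×56/77 = 451/560, sense flips to −
mesh 6 [94T→77T]: |ω|/ω_in = (451/560)×94/77 = 1927/1960, sense flips to +
signed output speed (× input speed) = 1927/1960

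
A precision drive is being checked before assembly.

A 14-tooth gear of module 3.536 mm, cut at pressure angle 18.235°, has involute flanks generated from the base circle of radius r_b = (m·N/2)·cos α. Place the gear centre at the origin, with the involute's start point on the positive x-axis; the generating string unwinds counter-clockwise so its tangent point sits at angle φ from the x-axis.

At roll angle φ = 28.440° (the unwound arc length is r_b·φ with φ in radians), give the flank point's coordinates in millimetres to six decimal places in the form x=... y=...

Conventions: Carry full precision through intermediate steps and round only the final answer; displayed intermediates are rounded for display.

single-mesh involute tooth geometry (14T wheel at module 3.536)
pitch radius r_p = m·N/2 = 3.536·14/2 = 24.752000
base radius r_b = r_p·cos α = 24.752000·cos 18.235° = 23.508981
roll angle φ = 28.440° = 0.49637164 rad
x = r_b·(cos φ + φ·sin φ) = 26.229146
y = r_b·(sin φ − φ·cos φ) = 0.934965

x=26.229146 y=0.934965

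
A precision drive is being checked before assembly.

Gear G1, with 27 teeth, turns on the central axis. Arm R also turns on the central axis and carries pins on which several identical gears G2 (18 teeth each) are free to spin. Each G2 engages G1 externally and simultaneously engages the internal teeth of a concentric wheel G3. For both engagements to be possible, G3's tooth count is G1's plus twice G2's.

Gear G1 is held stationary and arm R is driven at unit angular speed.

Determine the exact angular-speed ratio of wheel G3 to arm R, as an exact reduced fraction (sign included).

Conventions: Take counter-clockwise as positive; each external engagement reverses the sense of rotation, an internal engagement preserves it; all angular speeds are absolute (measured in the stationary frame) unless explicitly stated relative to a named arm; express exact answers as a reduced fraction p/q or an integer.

class = planetary set [G3 = 27+2·18 = 63; Willis about the carrier]
ring teeth: 27 + 2·18 = 63
27(ω_sun−ω_arm) = −63(ω_ring−ω_arm),  ω_sun = 0, ω_arm = 1
ω_ring = 1 − (27/63)(0−1) = 10/7
ω_out/ω_in = 10/7

10/7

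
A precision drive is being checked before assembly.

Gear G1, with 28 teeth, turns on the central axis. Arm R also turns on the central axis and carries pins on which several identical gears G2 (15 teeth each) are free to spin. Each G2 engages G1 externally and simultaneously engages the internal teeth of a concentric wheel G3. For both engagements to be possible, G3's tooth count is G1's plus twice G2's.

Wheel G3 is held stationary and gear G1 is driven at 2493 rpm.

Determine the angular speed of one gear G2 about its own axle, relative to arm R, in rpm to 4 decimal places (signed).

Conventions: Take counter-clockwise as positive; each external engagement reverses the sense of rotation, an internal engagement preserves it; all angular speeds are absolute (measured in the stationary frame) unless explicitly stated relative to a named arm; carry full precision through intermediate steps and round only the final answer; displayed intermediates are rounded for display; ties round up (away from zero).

-3138.4744 rpm

class = planetary set [G3 = 28+2·15 = 58; Willis about the carrier]
normalise by the input: solve with ω_sun = 1, then scale by 2493 rpm
ring teeth: 28 + 2·15 = 58
28(ω_sun−ω_arm) = −58(ω_ring−ω_arm),  ω_ring = 0, ω_sun = 1
28(1−ω_arm) = −58(0−ω_arm)  ⇒  86·ω_arm = 28  ⇒  ω_arm = 14/43
sun–planet mesh: 28·(1−14/43) = −15·(ω_p−ω_arm)  ⇒  ω_p−ω_arm = -812/645
scale: ω_p−ω_arm = -812/645 × 2493 rpm = -3138.4744 rpm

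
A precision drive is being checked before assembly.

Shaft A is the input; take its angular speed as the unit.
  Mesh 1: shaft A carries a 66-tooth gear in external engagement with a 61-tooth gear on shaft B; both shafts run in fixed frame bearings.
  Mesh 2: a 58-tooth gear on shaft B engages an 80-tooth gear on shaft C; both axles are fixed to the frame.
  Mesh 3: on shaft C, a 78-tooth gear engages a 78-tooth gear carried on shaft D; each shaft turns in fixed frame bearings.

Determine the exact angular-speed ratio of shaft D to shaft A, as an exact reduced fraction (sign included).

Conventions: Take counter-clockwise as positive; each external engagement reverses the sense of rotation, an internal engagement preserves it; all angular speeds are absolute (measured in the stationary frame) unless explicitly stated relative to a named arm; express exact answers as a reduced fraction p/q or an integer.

-957/1220

class = fixed-axis compound train [3 meshes; 3 ratios multiply, 3 sense flips]
mesh 1 [66T→61T]: running ratio 66/61, sense −
mesh 2 [58T→80T]: running ratio 957/1220, sense +
mesh 3 [78T→78T]: running ratio 957/1220, sense −
ω_out/ω_in = -957/1220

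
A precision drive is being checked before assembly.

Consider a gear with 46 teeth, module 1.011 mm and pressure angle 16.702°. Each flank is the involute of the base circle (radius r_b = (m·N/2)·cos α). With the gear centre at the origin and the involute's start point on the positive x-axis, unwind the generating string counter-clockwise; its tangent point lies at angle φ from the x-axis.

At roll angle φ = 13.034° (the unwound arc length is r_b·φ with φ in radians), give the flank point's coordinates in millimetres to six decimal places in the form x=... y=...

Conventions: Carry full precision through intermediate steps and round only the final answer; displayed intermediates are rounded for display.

recognized (one wheel, involute flank): single-mesh tooth geometry, m = 1.011, N = 46
pitch radius r_p = m·N/2 = 1.011·46/2 = 23.253000
base radius r_b = r_p·cos α = 23.253000·cos 16.702° = 22.272013
roll angle φ = 13.034° = 0.22748621 rad
x = r_b·(cos φ + φ·sin φ) = 22.840867
y = r_b·(sin φ − φ·cos φ) = 0.086947

x=22.840867 y=0.086947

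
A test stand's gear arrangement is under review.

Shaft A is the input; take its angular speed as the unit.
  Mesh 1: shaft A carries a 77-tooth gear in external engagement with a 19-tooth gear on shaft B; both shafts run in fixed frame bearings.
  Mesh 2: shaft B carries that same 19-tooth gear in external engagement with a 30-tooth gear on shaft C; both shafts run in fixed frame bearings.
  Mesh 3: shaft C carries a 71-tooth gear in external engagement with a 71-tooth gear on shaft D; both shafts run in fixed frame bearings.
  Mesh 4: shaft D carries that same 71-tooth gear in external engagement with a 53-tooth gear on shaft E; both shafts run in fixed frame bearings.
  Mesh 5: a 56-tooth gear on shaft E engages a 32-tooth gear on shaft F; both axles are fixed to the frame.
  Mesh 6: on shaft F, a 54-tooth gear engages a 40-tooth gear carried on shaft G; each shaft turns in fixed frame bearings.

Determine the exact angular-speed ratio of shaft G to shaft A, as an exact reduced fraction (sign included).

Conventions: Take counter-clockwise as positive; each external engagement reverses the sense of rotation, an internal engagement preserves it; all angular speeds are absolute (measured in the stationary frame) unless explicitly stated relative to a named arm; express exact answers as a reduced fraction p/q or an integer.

344421/42400

class = fixed-axis compound train [6 meshes; 6 ratios multiply, 6 sense flips]
mesh 1 [77T→19T]: running ratio 77/19, sense −
mesh 2 [19T→30T]: running ratio 77/30, sense +
mesh 3 [71T→71T]: running ratio 77/30, sense −
mesh 4 [71T→53T]: running ratio 5467/1590, sense +
mesh 5 [56T→32T]: running ratio 38269/6360, sense −
mesh 6 [54T→40T]: running ratio 344421/42400, sense +
ω_out/ω_in = 344421/42400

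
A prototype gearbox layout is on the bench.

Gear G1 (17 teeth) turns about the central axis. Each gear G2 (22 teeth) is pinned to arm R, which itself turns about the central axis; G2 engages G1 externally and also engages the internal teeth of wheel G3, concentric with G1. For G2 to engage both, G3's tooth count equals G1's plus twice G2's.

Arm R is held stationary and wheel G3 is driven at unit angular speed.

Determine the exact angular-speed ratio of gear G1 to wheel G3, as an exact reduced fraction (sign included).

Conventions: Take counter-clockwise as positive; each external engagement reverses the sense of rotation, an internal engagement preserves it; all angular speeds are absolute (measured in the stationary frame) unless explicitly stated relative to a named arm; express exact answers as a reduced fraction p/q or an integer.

class = planetary set [G3 = 17+2·22 = 61; Willis about the carrier]
ring teeth: 17 + 2·22 = 61
17(ω_sun−ω_arm) = −61(ω_ring−ω_arm),  ω_arm = 0, ω_ring = 1
ω_sun = 0 − (61/17)(1−0) = -61/17
ω_out/ω_in = -61/17

-61/17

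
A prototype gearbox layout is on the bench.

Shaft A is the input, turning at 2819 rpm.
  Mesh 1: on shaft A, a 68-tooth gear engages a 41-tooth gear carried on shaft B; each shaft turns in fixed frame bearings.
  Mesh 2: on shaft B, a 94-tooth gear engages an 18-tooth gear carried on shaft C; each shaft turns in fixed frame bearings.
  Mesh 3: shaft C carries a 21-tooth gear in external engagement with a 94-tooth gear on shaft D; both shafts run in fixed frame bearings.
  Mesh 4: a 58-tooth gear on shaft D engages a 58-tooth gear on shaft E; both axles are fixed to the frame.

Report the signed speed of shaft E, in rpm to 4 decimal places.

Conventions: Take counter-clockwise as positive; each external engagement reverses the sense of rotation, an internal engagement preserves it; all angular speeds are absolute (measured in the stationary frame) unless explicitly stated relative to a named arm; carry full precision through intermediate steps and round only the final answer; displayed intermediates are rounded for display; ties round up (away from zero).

4-mesh fixed-axis compound train (all bearings frame-fixed)
mesh 1 [68T→41T]: ω = 2819.0000×68/41 = 4675.4146 rpm, sense flips to −
mesh 2 [94T→18T]: ω = 4675.4146×94/18 = 24416.0542 rpm, sense flips to +
mesh 3 [21T→94T]: ω = 24416.0542×21/94 = 5454.6504 rpm, sense flips to −
mesh 4 [58T→58T]: ω = 5454.6504×58/58 = 5454.6504 rpm, sense flips to +
signed output speed = +5454.6504 rpm

+5454.6504 rpm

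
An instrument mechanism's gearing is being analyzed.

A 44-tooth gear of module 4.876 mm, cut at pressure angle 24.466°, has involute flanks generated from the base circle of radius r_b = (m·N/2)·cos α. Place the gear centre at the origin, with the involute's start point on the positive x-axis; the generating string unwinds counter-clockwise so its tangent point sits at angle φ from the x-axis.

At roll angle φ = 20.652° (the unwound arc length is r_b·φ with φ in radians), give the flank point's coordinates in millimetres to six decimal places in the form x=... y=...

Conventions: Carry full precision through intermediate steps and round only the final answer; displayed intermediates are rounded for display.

class = single-mesh tooth geometry [base-circle involute, m = 4.876, 44T]
pitch radius r_p = m·N/2 = 4.876·44/2 = 107.272000
base radius r_b = r_p·cos α = 107.272000·cos 24.466° = 97.639746
roll angle φ = 20.652° = 0.36044540 rad
x = r_b·(cos φ + φ·sin φ) = 103.777936
y = r_b·(sin φ − φ·cos φ) = 1.504426

x=103.777936 y=1.504426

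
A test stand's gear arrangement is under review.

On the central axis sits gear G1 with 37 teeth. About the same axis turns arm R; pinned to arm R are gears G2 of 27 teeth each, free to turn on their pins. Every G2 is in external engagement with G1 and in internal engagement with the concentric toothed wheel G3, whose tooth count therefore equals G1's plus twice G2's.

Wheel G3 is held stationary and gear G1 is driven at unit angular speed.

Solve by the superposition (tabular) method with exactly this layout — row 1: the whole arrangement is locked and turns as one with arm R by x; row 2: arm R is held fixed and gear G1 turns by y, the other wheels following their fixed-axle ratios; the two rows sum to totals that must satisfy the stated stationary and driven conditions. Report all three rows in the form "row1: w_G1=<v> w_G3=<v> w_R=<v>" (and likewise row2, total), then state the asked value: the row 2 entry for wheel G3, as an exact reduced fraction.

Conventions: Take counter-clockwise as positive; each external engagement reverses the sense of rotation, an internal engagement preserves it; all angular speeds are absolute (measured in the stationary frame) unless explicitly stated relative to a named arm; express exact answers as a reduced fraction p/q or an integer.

row1: w_G1=37/128 w_G3=37/128 w_R=37/128
row2: w_G1=91/128 w_G3=-37/128 w_R=0
total: w_G1=1 w_G3=0 w_R=37/128
asked value: -37/128

recognized (axles ride arm R): planetary set, 37/27/91 teeth
row 1: whole set turns with the arm by x
row 2 (arm held, sun turns y): ω_ring = −(37/91)·y, ω_arm = 0
boundary: total ω_ring = x − (37/91)·y = 0 and total ω_sun = x + y = 1  ⇒  y = 91/128, x = 37/128
row 2 ring = −(37/91)·91/128 = -37/128
totals (row 1 + row 2): sun 37/128 + 91/128 = 1, ring 37/128 + (-37/128) = 0, arm 37/128 + 0 = 37/128
asked cell (row2, ring) = -37/128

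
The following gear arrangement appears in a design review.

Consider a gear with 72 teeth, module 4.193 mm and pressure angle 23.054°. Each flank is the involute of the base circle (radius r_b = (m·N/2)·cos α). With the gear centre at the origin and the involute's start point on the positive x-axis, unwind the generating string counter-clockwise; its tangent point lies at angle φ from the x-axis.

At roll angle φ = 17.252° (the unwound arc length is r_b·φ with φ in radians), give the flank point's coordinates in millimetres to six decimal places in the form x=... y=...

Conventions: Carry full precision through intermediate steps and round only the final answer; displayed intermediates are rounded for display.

topology: single-mesh involute geometry — m = 4.193, N = 72
pitch radius r_p = m·N/2 = 4.193·72/2 = 150.948000
base radius r_b = r_p·cos α = 150.948000·cos 23.054° = 138.892717
roll angle φ = 17.252° = 0.30110420 rad
x = r_b·(cos φ + φ·sin φ) = 145.046991
y = r_b·(sin φ − φ·cos φ) = 1.252466

x=145.046991 y=1.252466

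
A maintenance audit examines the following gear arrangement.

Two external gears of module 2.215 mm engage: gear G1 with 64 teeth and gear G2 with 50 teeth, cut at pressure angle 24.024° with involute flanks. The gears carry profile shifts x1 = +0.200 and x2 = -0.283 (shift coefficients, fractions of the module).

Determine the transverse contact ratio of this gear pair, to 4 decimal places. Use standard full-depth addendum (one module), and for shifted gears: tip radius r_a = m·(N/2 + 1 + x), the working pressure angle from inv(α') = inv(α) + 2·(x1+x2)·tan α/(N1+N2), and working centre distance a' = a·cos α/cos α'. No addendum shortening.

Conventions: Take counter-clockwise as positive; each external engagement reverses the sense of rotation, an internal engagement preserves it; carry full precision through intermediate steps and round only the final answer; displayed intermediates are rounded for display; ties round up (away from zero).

1.5950

single-mesh involute tooth geometry (64T engaging 50T at module 2.215)
base radii: r_b1 = 64.740020, r_b2 = 50.578141
tip radii: r_a1 = 73.538000, r_a2 = 56.963155
inv(α') = inv(24.024°) + 2·(+0.200-0.283)·tan α/(64+50) = 0.02578375  ⇒  α' = 23.83516°
a' = a·cos α / cos α' = 126.2550·cos 24.024°/cos 23.83516° = 126.070474
action lengths: √(r_a1²−r_b1²) = 34.879324, √(r_a2²−r_b2²) = 26.204059
base pitch p_b = π·m·cos α = 6.355837
CR = (34.879324 + 26.204059 − 126.070474·sin 23.83516°)/6.355837 = 1.594986
contact ratio ≈ 1.5950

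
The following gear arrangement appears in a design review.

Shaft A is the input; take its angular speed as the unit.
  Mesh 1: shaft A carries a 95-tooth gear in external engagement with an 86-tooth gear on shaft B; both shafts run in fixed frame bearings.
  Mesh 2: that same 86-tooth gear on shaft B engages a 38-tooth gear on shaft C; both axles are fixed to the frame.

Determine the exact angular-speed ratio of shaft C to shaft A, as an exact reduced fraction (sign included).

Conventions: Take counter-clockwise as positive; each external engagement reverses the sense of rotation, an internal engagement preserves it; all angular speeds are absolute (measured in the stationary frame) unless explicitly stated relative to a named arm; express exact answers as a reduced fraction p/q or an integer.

5/2

class = fixed-axis compound train [2 meshes; 2 ratios multiply, 2 sense flips]
mesh 1 [95T→86T]: running ratio 95/86, sense −
mesh 2 [86T→38T]: running ratio 5/2, sense +
ω_out/ω_in = 5/2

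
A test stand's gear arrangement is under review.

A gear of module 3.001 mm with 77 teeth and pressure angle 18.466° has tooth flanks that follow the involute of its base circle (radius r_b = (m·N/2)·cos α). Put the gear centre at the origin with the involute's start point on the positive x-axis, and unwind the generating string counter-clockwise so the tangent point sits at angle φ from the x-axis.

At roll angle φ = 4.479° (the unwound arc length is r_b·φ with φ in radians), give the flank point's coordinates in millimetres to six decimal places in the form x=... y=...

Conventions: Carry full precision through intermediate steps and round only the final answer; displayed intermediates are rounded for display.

class = single-mesh tooth geometry [base-circle involute, m = 3.001, 77T]
pitch radius r_p = m·N/2 = 3.001·77/2 = 115.538500
base radius r_b = r_p·cos α = 115.538500·cos 18.466° = 109.589628
roll angle φ = 4.479° = 0.07817330 rad
x = r_b·(cos φ + φ·sin φ) = 109.923972
y = r_b·(sin φ − φ·cos φ) = 0.017440

x=109.923972 y=0.017440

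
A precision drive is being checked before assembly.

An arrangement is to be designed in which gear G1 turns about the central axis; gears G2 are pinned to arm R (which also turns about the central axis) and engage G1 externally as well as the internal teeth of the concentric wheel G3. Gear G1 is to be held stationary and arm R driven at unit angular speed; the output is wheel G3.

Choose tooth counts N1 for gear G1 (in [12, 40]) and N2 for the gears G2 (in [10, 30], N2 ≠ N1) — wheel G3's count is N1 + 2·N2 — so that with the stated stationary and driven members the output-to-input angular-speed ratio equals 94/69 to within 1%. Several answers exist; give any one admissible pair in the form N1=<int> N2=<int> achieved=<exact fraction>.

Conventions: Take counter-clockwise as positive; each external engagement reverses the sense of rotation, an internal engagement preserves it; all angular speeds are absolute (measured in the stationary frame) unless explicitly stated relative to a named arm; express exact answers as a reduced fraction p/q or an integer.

N1=25 N2=22 achieved=94/69

class = planetary set [ratio 94/69 wanted; Willis about the carrier]
Willis with ω_sun = 0: ω_ring/ω_arm = (N1+N3)/N3; set equal to 94/69  ⇒  N3/N1 = 1/(94/69 − 1) = 69/25
N3 = N1 + 2·N2  ⇒  N2/N1 = (N3/N1 − 1)/2 = (69/25 − 1)/2 = 22/25
smallest multiple with N1 ≥ 12 and N2 ≥ 10: k = 1  ⇒  N1 = 1·25 = 25, N2 = 1·22 = 22 (N1 ≤ 40, N2 ≤ 30, N2 ≠ N1 ✓), N3 = 25 + 2·22 = 69
check: (N1+N3)/N3 with N1 = 25, N3 = 69 gives 94/69; |achieved − target| = 0 ≤ 47/3450 ✓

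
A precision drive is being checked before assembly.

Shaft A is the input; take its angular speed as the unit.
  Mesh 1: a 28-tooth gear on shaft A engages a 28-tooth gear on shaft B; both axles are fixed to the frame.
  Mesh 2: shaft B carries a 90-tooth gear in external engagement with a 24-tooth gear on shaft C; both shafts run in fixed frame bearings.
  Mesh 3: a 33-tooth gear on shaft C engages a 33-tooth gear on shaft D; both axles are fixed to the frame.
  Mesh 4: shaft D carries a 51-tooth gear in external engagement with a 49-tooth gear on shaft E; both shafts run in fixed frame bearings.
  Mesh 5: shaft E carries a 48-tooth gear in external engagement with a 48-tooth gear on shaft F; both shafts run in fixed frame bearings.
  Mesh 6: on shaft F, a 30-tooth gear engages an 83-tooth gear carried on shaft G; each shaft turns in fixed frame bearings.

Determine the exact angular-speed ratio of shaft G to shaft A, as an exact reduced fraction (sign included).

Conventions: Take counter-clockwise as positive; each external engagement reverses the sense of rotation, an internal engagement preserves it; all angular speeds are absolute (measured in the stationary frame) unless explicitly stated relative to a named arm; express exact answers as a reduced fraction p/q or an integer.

11475/8134

class = fixed-axis compound train [6 meshes; 6 ratios multiply, 6 sense flips]
mesh 1 [28T→28T]: running ratio 1, sense −
mesh 2 [90T→24T]: running ratio 15/4, sense +
mesh 3 [33T→33T]: running ratio 15/4, sense −
mesh 4 [51T→49T]: running ratio 765/196, sense +
mesh 5 [48T→48T]: running ratio 765/196, sense −
mesh 6 [30T→83T]: running ratio 11475/8134, sense +
ω_out/ω_in = 11475/8134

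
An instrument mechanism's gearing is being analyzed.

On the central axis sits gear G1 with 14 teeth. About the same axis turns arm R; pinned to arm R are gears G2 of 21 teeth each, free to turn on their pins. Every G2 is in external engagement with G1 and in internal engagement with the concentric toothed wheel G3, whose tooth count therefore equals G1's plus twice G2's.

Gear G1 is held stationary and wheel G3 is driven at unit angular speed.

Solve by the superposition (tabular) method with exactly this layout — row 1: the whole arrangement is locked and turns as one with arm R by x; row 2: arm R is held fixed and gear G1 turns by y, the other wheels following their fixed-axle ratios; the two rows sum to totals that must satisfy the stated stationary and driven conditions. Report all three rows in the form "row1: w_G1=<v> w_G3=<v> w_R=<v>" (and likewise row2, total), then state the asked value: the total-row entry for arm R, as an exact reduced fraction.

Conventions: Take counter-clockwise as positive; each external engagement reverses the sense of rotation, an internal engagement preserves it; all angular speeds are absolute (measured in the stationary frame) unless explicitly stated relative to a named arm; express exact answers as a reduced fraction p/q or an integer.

row1: w_G1=4/5 w_G3=4/5 w_R=4/5
row2: w_G1=-4/5 w_G3=1/5 w_R=0
total: w_G1=0 w_G3=1 w_R=4/5
asked value: 4/5

planetary set (14T centre, 21T on arm, 56T internal) — Willis relation
row 1: whole set turns with the arm by x
row 2: sun turns y, ring = −(14/56)·y, arm 0
boundary: total ω_sun = x + y = 0 and total ω_ring = x − (14/56)·y = 1  ⇒  y = -4/5, x = 4/5
row 2 ring = −(14/56)·(-4/5) = 1/5
totals (row 1 + row 2): sun 4/5 + (-4/5) = 0, ring 4/5 + 1/5 = 1, arm 4/5 + 0 = 4/5
asked cell (total, arm) = 4/5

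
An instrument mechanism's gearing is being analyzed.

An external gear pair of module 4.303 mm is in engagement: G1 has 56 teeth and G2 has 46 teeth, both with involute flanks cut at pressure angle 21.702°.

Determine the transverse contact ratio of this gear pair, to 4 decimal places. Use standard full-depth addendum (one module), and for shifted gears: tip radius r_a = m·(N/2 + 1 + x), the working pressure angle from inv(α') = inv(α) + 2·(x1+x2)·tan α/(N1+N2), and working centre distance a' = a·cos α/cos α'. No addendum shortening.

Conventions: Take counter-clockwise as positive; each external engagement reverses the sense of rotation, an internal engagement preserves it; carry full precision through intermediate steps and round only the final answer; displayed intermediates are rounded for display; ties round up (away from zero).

1.6716

single-mesh involute tooth geometry (56T engaging 46T at module 4.303)
base radii: r_b1 = 111.944054, r_b2 = 91.954044
tip radii: r_a1 = 124.787000, r_a2 = 103.272000
no profile shift: α' = α, a' = a
action lengths: √(r_a1²−r_b1²) = 55.139135, √(r_a2²−r_b2²) = 47.005955
base pitch p_b = π·m·cos α = 12.560093
CR = (55.139135 + 47.005955 − 219.453000·sin 21.70200°)/12.560093 = 1.671639
contact ratio ≈ 1.6716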